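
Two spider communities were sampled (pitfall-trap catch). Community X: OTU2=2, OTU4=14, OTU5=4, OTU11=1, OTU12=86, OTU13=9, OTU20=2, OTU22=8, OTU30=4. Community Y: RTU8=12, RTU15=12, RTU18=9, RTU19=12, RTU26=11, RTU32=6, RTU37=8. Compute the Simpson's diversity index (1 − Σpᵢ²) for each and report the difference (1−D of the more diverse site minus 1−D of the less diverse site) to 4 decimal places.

Community X: N=130, proportions 0.015385, 0.107692, 0.030769, 0.007692, 0.661538, 0.069231, 0.015385, 0.061538, 0.030769, giving 1−D = 0.539763 (working shown to 6 dp, full precision carried).
Community Y: N=70, proportions 0.171429, 0.171429, 0.128571, 0.171429, 0.157143, 0.085714, 0.114286, giving 1−D = 0.850204.
Difference = |0.539763 − 0.850204| = 0.310441, i.e. 0.3104 to 4 decimal places.

0.3104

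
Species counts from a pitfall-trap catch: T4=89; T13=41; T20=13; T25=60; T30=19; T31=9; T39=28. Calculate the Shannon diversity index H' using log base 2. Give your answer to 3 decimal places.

Total N = 89+41+13+60+19+9+28 = 259, so the proportions are 0.34363, 0.1583, 0.05019, 0.23166, 0.07336, 0.03475, 0.10811 (working shown to 5 dp, full precision carried).
Each pᵢ log₂ pᵢ term: 0.34363×(-1.54107)=-0.52956, 0.1583×(-2.65926)=-0.42096, 0.05019×(-4.31637)=-0.21665, 0.23166×(-2.10992)=-0.48878, 0.07336×(-3.76888)=-0.27648, 0.03475×(-4.84688)=-0.16842, 0.10811×(-3.20945)=-0.34697.
Sum = -2.44783, so H' = 2.448.

2.448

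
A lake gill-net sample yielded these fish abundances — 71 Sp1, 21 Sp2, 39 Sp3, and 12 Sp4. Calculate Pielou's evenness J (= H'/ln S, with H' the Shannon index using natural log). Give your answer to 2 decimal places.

0.86

Total N = 71+21+39+12 = 143, so the proportions are 0.4965, 0.1469, 0.2727, 0.0839 (working shown to 4 dp, full precision carried).
H' = −Σ pᵢ ln pᵢ = −((-0.3476) + (-0.2817) + (-0.3543) + (-0.2079)) = 1.1916.
With S = 4 species, ln S = 1.3863, so J = 1.1916/1.3863 = 0.8596, i.e. 0.86 to 2 decimal places.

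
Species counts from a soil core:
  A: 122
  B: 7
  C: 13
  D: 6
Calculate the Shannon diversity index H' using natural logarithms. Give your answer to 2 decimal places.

Total N = 122+7+13+6 = 148, so the proportions are 0.8243, 0.0473, 0.0878, 0.0405 (working shown to 4 dp, full precision carried).
Each pᵢ ln pᵢ term: 0.8243×(-0.1932)=-0.1593, 0.0473×(-3.0513)=-0.1443, 0.0878×(-2.4323)=-0.2136, 0.0405×(-3.2055)=-0.1300.
Sum = -0.6472, so H' = 0.65.

0.65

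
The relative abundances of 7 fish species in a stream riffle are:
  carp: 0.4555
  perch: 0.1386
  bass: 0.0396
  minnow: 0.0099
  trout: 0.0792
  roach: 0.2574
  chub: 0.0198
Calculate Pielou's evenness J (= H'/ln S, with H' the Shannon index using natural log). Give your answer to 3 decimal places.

0.737

H' = −Σ pᵢ ln pᵢ = −((-0.35819) + (-0.27390) + (-0.12787) + (-0.04569) + (-0.20083) + (-0.34932) + (-0.07766)) = 1.43345 (working shown to 5 dp, full precision carried).
With S = 7 species, ln S = 1.94591, so J = 1.43345/1.94591 = 0.73665, i.e. 0.737 to 3 decimal places.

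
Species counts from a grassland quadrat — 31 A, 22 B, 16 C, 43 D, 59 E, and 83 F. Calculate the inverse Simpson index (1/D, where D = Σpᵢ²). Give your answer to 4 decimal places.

Total N = 31+22+16+43+59+83 = 254, so the proportions are 0.12204724, 0.08661417, 0.06299213, 0.16929134, 0.23228346, 0.32677165 (working shown to 8 dp, full precision carried).
D = 0.12204724² + 0.08661417² + 0.06299213² + 0.16929134² + 0.23228346² + 0.32677165² = 0.01489553 + 0.00750202 + 0.00396801 + 0.02865956 + 0.05395561 + 0.10677971 = 0.21576043.
So 1/D = 4.634770, i.e. 4.6348 to 4 decimal places.

4.6348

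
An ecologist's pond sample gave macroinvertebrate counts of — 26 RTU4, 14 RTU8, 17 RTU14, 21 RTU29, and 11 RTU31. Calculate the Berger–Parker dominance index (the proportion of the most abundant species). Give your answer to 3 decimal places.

Total N = 26+14+17+21+11 = 89, so the proportions are 0.29213, 0.1573, 0.19101, 0.23596, 0.1236 (working shown to 5 dp, full precision carried).
The largest proportion is 0.29213, i.e. d = 0.292 to 3 decimal places.

0.292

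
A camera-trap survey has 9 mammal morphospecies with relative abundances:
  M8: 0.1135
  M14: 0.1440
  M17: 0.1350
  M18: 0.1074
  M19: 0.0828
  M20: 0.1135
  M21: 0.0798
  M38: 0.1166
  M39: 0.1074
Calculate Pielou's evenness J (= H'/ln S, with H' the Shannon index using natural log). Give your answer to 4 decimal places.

0.9927

H' = −Σ pᵢ ln pᵢ = −((-0.246971) + (-0.279064) + (-0.270335) + (-0.239630) + (-0.206282) + (-0.246971) + (-0.201753) + (-0.250574) + (-0.239630)) = 2.181209 (working shown to 6 dp, full precision carried).
With S = 9 species, ln S = 2.197225, so J = 2.181209/2.197225 = 0.992711, i.e. 0.9927 to 4 decimal places.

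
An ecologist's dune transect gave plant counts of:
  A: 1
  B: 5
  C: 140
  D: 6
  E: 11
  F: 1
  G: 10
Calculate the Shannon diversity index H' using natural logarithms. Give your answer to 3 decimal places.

Total N = 1+5+140+6+11+1+10 = 174, so the proportions are 0.00575, 0.02874, 0.8046, 0.03448, 0.06322, 0.00575, 0.05747 (working shown to 5 dp, full precision carried).
Each pᵢ ln pᵢ term: 0.00575×(-5.15906)=-0.02965, 0.02874×(-3.54962)=-0.10200, 0.8046×(-0.21741)=-0.17493, 0.03448×(-3.36730)=-0.11611, 0.06322×(-2.76116)=-0.17456, 0.00575×(-5.15906)=-0.02965, 0.05747×(-2.85647)=-0.16416.
Sum = -0.79106, so H' = 0.791.

0.791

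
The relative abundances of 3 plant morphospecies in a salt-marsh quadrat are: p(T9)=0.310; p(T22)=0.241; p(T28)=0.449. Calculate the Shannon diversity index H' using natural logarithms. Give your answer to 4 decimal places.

Each pᵢ ln pᵢ term (working shown to 6 dp, full precision carried): 0.31×(-1.171183)=-0.363067, 0.241×(-1.422958)=-0.342933, 0.449×(-0.800732)=-0.359529.
Sum = -1.065529, so H' = 1.0655.

1.0655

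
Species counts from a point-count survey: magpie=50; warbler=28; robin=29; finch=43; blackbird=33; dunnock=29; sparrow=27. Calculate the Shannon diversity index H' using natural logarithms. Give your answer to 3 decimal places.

1.919

Total N = 50+28+29+43+33+29+27 = 239, so the proportions are 0.20921, 0.11715, 0.12134, 0.17992, 0.13808, 0.12134, 0.11297 (working shown to 5 dp, full precision carried).
Each pᵢ ln pᵢ term: 0.20921×(-1.56444)=-0.32729, 0.11715×(-2.14426)=-0.25121, 0.12134×(-2.10917)=-0.25592, 0.17992×(-1.71526)=-0.30860, 0.13808×(-1.97996)=-0.27338, 0.12134×(-2.10917)=-0.25592, 0.11297×(-2.18063)=-0.24635.
Sum = -1.91868, so H' = 1.919.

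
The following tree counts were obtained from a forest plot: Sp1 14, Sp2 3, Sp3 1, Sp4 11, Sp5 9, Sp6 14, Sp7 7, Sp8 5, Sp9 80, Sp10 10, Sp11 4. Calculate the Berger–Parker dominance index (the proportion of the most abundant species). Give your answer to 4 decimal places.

Total N = 14+3+1+11+9+14+7+5+80+10+4 = 158, so the proportions are 0.088608, 0.018987, 0.006329, 0.06962, 0.056962, 0.088608, 0.044304, 0.031646, 0.506329, 0.063291, 0.025316 (working shown to 6 dp, full precision carried).
The largest proportion is 0.506329, i.e. d = 0.5063 to 4 decimal places.

0.5063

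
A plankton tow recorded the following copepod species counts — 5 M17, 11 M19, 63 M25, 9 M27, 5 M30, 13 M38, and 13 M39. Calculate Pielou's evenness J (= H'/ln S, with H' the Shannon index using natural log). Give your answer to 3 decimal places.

0.772

Total N = 5+11+63+9+5+13+13 = 119, so the proportions are 0.04202, 0.09244, 0.52941, 0.07563, 0.04202, 0.10924, 0.10924 (working shown to 5 dp, full precision carried).
H' = −Σ pᵢ ln pᵢ = −((-0.13318) + (-0.22011) + (-0.33670) + (-0.19527) + (-0.13318) + (-0.24188) + (-0.24188)) = 1.50221.
With S = 7 species, ln S = 1.94591, so J = 1.50221/1.94591 = 0.77198, i.e. 0.772 to 3 decimal places.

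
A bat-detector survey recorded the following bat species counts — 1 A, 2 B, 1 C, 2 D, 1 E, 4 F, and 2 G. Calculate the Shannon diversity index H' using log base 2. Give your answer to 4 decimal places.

Total N = 1+2+1+2+1+4+2 = 13, so the proportions are 0.076923, 0.153846, 0.076923, 0.153846, 0.076923, 0.307692, 0.153846 (working shown to 6 dp, full precision carried).
Each pᵢ log₂ pᵢ term: 0.076923×(-3.700440)=-0.284649, 0.153846×(-2.700440)=-0.415452, 0.076923×(-3.700440)=-0.284649, 0.153846×(-2.700440)=-0.415452, 0.076923×(-3.700440)=-0.284649, 0.307692×(-1.700440)=-0.523212, 0.153846×(-2.700440)=-0.415452.
Sum = -2.623517, so H' = 2.6235.

2.6235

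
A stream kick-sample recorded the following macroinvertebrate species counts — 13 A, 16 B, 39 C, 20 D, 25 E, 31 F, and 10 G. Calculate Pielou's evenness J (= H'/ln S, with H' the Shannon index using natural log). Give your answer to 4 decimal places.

0.9518

Total N = 13+16+39+20+25+31+10 = 154, so the proportions are 0.084416, 0.103896, 0.253247, 0.12987, 0.162338, 0.201299, 0.064935 (working shown to 6 dp, full precision carried).
H' = −Σ pᵢ ln pᵢ = −((-0.208676) + (-0.235259) + (-0.347807) + (-0.265094) + (-0.295142) + (-0.322675) + (-0.177556)) = 1.852208.
With S = 7 species, ln S = 1.945910, so J = 1.852208/1.945910 = 0.951847, i.e. 0.9518 to 4 decimal places.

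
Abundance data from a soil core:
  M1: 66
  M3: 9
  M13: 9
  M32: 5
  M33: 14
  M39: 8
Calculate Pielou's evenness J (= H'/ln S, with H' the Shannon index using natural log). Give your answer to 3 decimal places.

Total N = 66+9+9+5+14+8 = 111, so the proportions are 0.59459, 0.08108, 0.08108, 0.04505, 0.12613, 0.07207 (working shown to 5 dp, full precision carried).
H' = −Σ pᵢ ln pᵢ = −((-0.30912) + (-0.20370) + (-0.20370) + (-0.13964) + (-0.26114) + (-0.18956)) = 1.30686.
With S = 6 species, ln S = 1.79176, so J = 1.30686/1.79176 = 0.72937, i.e. 0.729 to 3 decimal places.

0.729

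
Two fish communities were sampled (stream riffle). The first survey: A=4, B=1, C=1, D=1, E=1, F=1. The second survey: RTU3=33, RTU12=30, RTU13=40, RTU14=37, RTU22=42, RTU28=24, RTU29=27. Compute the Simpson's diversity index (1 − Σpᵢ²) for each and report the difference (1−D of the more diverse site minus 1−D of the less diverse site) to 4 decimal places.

The first survey: N=9, proportions 0.444444, 0.111111, 0.111111, 0.111111, 0.111111, 0.111111, giving 1−D = 0.740741 (working shown to 6 dp, full precision carried).
The second survey: N=233, proportions 0.141631, 0.128755, 0.171674, 0.158798, 0.180258, 0.103004, 0.11588, giving 1−D = 0.852143.
Difference = |0.740741 − 0.852143| = 0.111402, i.e. 0.1114 to 4 decimal places.

0.1114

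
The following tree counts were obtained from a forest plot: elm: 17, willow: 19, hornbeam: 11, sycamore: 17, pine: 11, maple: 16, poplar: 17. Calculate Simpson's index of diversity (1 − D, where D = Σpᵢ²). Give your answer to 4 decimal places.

0.8520

Total N = 17+19+11+17+11+16+17 = 108, so the proportions are 0.157407, 0.175926, 0.101852, 0.157407, 0.101852, 0.148148, 0.157407 (working shown to 6 dp, full precision carried).
D = 0.157407² + 0.175926² + 0.101852² + 0.157407² + 0.101852² + 0.148148² + 0.157407² = 0.024777 + 0.030950 + 0.010374 + 0.024777 + 0.010374 + 0.021948 + 0.024777 = 0.147977.
So 1 − D = 0.852023, i.e. 0.8520 to 4 decimal places.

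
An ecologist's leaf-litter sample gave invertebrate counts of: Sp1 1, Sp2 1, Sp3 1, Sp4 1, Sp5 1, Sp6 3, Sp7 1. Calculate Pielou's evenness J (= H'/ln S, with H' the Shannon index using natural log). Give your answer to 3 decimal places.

Total N = 1+1+1+1+1+3+1 = 9, so the proportions are 0.11111, 0.11111, 0.11111, 0.11111, 0.11111, 0.33333, 0.11111 (working shown to 5 dp, full precision carried).
H' = −Σ pᵢ ln pᵢ = −((-0.24414) + (-0.24414) + (-0.24414) + (-0.24414) + (-0.24414) + (-0.36620) + (-0.24414)) = 1.83102.
With S = 7 species, ln S = 1.94591, so J = 1.83102/1.94591 = 0.94096, i.e. 0.941 to 3 decimal places.

0.941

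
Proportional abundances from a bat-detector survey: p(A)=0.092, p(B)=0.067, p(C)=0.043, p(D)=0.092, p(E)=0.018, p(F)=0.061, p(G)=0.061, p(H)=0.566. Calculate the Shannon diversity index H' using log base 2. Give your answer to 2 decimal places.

Each pᵢ log₂ pᵢ term (working shown to 4 dp, full precision carried): 0.092×(-3.4422)=-0.3167, 0.067×(-3.8997)=-0.2613, 0.043×(-4.5395)=-0.1952, 0.092×(-3.4422)=-0.3167, 0.018×(-5.7959)=-0.1043, 0.061×(-4.0350)=-0.2461, 0.061×(-4.0350)=-0.2461, 0.566×(-0.8211)=-0.4648.
Sum = -2.1512, so H' = 2.15.

2.15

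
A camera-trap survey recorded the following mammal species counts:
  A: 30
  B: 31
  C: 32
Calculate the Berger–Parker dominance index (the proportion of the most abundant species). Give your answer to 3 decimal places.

0.344

Total N = 30+31+32 = 93, so the proportions are 0.32258, 0.33333, 0.34409 (working shown to 5 dp, full precision carried).
The largest proportion is 0.34409, i.e. d = 0.344 to 3 decimal places.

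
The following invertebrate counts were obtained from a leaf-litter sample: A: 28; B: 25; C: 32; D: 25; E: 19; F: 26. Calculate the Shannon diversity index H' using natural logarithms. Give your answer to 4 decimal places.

Total N = 28+25+32+25+19+26 = 155, so the proportions are 0.180645, 0.16129, 0.206452, 0.16129, 0.122581, 0.167742 (working shown to 6 dp, full precision carried).
Each pᵢ ln pᵢ term: 0.180645×(-1.711221)=-0.309124, 0.16129×(-1.824549)=-0.294282, 0.206452×(-1.577689)=-0.325716, 0.16129×(-1.824549)=-0.294282, 0.122581×(-2.098986)=-0.257295, 0.167742×(-1.785329)=-0.299474.
Sum = -1.780174, so H' = 1.7802.

1.7802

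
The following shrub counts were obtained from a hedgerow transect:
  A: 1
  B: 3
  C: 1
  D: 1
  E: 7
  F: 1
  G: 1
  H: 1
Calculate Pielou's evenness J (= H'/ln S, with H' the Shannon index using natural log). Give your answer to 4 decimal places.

Total N = 1+3+1+1+7+1+1+1 = 16, so the proportions are 0.0625, 0.1875, 0.0625, 0.0625, 0.4375, 0.0625, 0.0625, 0.0625 (working shown to 6 dp, full precision carried).
H' = −Σ pᵢ ln pᵢ = −((-0.173287) + (-0.313871) + (-0.173287) + (-0.173287) + (-0.361672) + (-0.173287) + (-0.173287) + (-0.173287)) = 1.715263.
With S = 8 species, ln S = 2.079442, so J = 1.715263/2.079442 = 0.824867, i.e. 0.8249 to 4 decimal places.

0.8249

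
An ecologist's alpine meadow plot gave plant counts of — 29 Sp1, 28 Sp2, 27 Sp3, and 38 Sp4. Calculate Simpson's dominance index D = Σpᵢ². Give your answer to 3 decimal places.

Total N = 29+28+27+38 = 122, so the proportions are 0.2377, 0.22951, 0.22131, 0.31148 (working shown to 5 dp, full precision carried).
D = 0.2377² + 0.22951² + 0.22131² + 0.31148² = 0.05650 + 0.05267 + 0.04898 + 0.09702 = 0.25517.
To 3 decimal places, D = 0.255.

0.255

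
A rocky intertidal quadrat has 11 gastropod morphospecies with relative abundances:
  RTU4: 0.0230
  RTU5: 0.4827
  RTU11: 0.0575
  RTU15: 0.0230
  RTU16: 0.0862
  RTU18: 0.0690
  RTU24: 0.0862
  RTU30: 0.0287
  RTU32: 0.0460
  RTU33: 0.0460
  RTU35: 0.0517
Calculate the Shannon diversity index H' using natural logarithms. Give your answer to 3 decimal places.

Each pᵢ ln pᵢ term (working shown to 5 dp, full precision carried): 0.023×(-3.77226)=-0.08676, 0.4827×(-0.72836)=-0.35158, 0.0575×(-2.85597)=-0.16422, 0.023×(-3.77226)=-0.08676, 0.0862×(-2.45109)=-0.21128, 0.069×(-2.67365)=-0.18448, 0.0862×(-2.45109)=-0.21128, 0.0287×(-3.55086)=-0.10191, 0.046×(-3.07911)=-0.14164, 0.046×(-3.07911)=-0.14164, 0.0517×(-2.96230)=-0.15315.
Sum = -1.83471, so H' = 1.835.

1.835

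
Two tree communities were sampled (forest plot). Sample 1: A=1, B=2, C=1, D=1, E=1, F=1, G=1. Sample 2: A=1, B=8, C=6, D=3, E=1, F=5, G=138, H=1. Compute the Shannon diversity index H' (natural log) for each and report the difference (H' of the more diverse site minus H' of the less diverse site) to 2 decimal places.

1.22

Sample 1: N=8, proportions 0.125, 0.25, 0.125, 0.125, 0.125, 0.125, 0.125, giving H' = 1.9061547 (working shown to 7 dp, full precision carried).
Sample 2: N=163, proportions 0.006135, 0.0490798, 0.0368098, 0.0184049, 0.006135, 0.0306748, 0.8466258, 0.006135, giving H' = 0.6846083.
Difference = |1.9061547 − 0.6846083| = 1.2215464, i.e. 1.22 to 2 decimal places.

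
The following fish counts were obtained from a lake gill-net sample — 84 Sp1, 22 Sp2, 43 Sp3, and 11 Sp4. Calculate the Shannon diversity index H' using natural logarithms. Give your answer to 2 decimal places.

1.15

Total N = 84+22+43+11 = 160, so the proportions are 0.525, 0.1375, 0.2687, 0.0688 (working shown to 4 dp, full precision carried).
Each pᵢ ln pᵢ term: 0.525×(-0.6444)=-0.3383, 0.1375×(-1.9841)=-0.2728, 0.2687×(-1.3140)=-0.3531, 0.0688×(-2.6773)=-0.1841.
Sum = -1.1483, so H' = 1.15.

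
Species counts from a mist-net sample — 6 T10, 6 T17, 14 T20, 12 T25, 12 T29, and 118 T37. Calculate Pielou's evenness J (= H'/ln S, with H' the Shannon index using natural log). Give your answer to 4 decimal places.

Total N = 6+6+14+12+12+118 = 168, so the proportions are 0.035714, 0.035714, 0.083333, 0.071429, 0.071429, 0.702381 (working shown to 6 dp, full precision carried).
H' = −Σ pᵢ ln pᵢ = −((-0.119007) + (-0.119007) + (-0.207076) + (-0.188504) + (-0.188504) + (-0.248137)) = 1.070235.
With S = 6 species, ln S = 1.791759, so J = 1.070235/1.791759 = 0.597310, i.e. 0.5973 to 4 decimal places.

0.5973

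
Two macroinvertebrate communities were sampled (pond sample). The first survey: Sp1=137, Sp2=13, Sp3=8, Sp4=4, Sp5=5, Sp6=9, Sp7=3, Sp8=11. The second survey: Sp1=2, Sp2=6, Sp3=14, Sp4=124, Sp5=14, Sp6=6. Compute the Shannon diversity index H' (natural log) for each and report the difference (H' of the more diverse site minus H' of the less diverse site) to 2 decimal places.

The first survey: N=190, proportions 0.7211, 0.0684, 0.0421, 0.0211, 0.0263, 0.0474, 0.0158, 0.0579, giving H' = 1.1046 (working shown to 4 dp, full precision carried).
The second survey: N=166, proportions 0.012, 0.0361, 0.0843, 0.747, 0.0843, 0.0361, giving H' = 0.9283.
Difference = |1.1046 − 0.9283| = 0.1763, i.e. 0.18 to 2 decimal places.

0.18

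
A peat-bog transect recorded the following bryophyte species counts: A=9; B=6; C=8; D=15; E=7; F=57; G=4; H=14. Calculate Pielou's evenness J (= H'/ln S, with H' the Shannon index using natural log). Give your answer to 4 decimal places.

0.8021

Total N = 9+6+8+15+7+57+4+14 = 120, so the proportions are 0.075, 0.05, 0.066667, 0.125, 0.058333, 0.475, 0.033333, 0.116667 (working shown to 6 dp, full precision carried).
H' = −Σ pᵢ ln pᵢ = −((-0.194270) + (-0.149787) + (-0.180537) + (-0.259930) + (-0.165759) + (-0.353609) + (-0.113373) + (-0.250651)) = 1.667916.
With S = 8 species, ln S = 2.079442, so J = 1.667916/2.079442 = 0.802098, i.e. 0.8021 to 4 decimal places.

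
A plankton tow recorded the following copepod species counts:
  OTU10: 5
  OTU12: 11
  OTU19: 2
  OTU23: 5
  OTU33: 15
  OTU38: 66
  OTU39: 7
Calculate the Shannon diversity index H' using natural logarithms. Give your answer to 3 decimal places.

1.335

Total N = 5+11+2+5+15+66+7 = 111, so the proportions are 0.04505, 0.0991, 0.01802, 0.04505, 0.13514, 0.59459, 0.06306 (working shown to 5 dp, full precision carried).
Each pᵢ ln pᵢ term: 0.04505×(-3.10009)=-0.13964, 0.0991×(-2.31163)=-0.22908, 0.01802×(-4.01638)=-0.07237, 0.04505×(-3.10009)=-0.13964, 0.13514×(-2.00148)=-0.27047, 0.59459×(-0.51988)=-0.30912, 0.06306×(-2.76362)=-0.17428.
Sum = -1.33460, so H' = 1.335.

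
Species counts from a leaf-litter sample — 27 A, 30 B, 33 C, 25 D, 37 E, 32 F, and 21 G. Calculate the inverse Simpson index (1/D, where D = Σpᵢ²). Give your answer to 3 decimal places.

Total N = 27+30+33+25+37+32+21 = 205, so the proportions are 0.1317073, 0.1463415, 0.1609756, 0.1219512, 0.1804878, 0.1560976, 0.102439 (working shown to 7 dp, full precision carried).
D = 0.1317073² + 0.1463415² + 0.1609756² + 0.1219512² + 0.1804878² + 0.1560976² + 0.102439² = 0.0173468 + 0.0214158 + 0.0259131 + 0.0148721 + 0.0325758 + 0.0243664 + 0.0104938 = 0.1469839.
So 1/D = 6.80346, i.e. 6.803 to 3 decimal places.

6.803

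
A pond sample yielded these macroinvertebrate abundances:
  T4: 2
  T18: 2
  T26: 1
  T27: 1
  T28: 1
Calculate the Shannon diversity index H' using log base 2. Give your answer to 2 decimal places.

Total N = 2+2+1+1+1 = 7, so the proportions are 0.2857, 0.2857, 0.1429, 0.1429, 0.1429 (working shown to 4 dp, full precision carried).
Each pᵢ log₂ pᵢ term: 0.2857×(-1.8074)=-0.5164, 0.2857×(-1.8074)=-0.5164, 0.1429×(-2.8074)=-0.4011, 0.1429×(-2.8074)=-0.4011, 0.1429×(-2.8074)=-0.4011.
Sum = -2.2359, so H' = 2.24.

2.24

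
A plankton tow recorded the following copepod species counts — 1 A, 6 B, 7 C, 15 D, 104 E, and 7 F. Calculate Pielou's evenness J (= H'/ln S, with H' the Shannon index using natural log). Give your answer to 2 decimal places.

Total N = 1+6+7+15+104+7 = 140, so the proportions are 0.0071, 0.0429, 0.05, 0.1071, 0.7429, 0.05 (working shown to 4 dp, full precision carried).
H' = −Σ pᵢ ln pᵢ = −((-0.0353) + (-0.1350) + (-0.1498) + (-0.2393) + (-0.2208) + (-0.1498)) = 0.9300.
With S = 6 species, ln S = 1.7918, so J = 0.9300/1.7918 = 0.5190, i.e. 0.52 to 2 decimal places.

0.52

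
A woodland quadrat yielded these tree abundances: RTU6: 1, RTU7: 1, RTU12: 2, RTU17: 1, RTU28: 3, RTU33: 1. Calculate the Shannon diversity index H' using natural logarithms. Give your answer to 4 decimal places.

1.6770

Total N = 1+1+2+1+3+1 = 9, so the proportions are 0.111111, 0.111111, 0.222222, 0.111111, 0.333333, 0.111111 (working shown to 6 dp, full precision carried).
Each pᵢ ln pᵢ term: 0.111111×(-2.197225)=-0.244136, 0.111111×(-2.197225)=-0.244136, 0.222222×(-1.504077)=-0.334239, 0.111111×(-2.197225)=-0.244136, 0.333333×(-1.098612)=-0.366204, 0.111111×(-2.197225)=-0.244136.
Sum = -1.676988, so H' = 1.6770.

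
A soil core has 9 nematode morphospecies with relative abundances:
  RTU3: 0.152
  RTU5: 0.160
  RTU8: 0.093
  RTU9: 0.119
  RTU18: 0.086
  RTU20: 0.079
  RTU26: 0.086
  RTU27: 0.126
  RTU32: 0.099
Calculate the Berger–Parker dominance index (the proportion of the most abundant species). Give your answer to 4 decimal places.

0.1600

The largest proportion is 0.16, i.e. d = 0.1600 to 4 decimal places.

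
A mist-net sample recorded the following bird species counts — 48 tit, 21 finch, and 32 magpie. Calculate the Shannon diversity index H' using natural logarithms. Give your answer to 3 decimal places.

1.044

Total N = 48+21+32 = 101, so the proportions are 0.47525, 0.20792, 0.31683 (working shown to 5 dp, full precision carried).
Each pᵢ ln pᵢ term: 0.47525×(-0.74392)=-0.35355, 0.20792×(-1.57060)=-0.32656, 0.31683×(-1.14938)=-0.36416.
Sum = -1.04427, so H' = 1.044.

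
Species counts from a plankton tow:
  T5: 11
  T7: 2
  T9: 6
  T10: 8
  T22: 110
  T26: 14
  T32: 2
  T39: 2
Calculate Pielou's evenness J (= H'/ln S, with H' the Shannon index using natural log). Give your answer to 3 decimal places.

Total N = 11+2+6+8+110+14+2+2 = 155, so the proportions are 0.07097, 0.0129, 0.03871, 0.05161, 0.70968, 0.09032, 0.0129, 0.0129 (working shown to 5 dp, full precision carried).
H' = −Σ pᵢ ln pᵢ = −((-0.18775) + (-0.05613) + (-0.12587) + (-0.15298) + (-0.24338) + (-0.21717) + (-0.05613) + (-0.05613)) = 1.09554.
With S = 8 species, ln S = 2.07944, so J = 1.09554/2.07944 = 0.52685, i.e. 0.527 to 3 decimal places.

0.527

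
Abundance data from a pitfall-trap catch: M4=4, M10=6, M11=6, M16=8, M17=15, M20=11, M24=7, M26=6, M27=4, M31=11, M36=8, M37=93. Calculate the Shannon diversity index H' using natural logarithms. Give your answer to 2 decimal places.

1.81

Total N = 4+6+6+8+15+11+7+6+4+11+8+93 = 179, so the proportions are 0.0223, 0.0335, 0.0335, 0.0447, 0.0838, 0.0615, 0.0391, 0.0335, 0.0223, 0.0615, 0.0447, 0.5196 (working shown to 4 dp, full precision carried).
Each pᵢ ln pᵢ term: 0.0223×(-3.8011)=-0.0849, 0.0335×(-3.3956)=-0.1138, 0.0335×(-3.3956)=-0.1138, 0.0447×(-3.1079)=-0.1389, 0.0838×(-2.4793)=-0.2078, 0.0615×(-2.7895)=-0.1714, 0.0391×(-3.2415)=-0.1268, 0.0335×(-3.3956)=-0.1138, 0.0223×(-3.8011)=-0.0849, 0.0615×(-2.7895)=-0.1714, 0.0447×(-3.1079)=-0.1389, 0.5196×(-0.6548)=-0.3402.
Sum = -1.8067, so H' = 1.81.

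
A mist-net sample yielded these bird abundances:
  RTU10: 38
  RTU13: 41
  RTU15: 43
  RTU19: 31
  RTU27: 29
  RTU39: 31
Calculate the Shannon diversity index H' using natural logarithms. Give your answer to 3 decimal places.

1.780

Total N = 38+41+43+31+29+31 = 213, so the proportions are 0.1784, 0.19249, 0.20188, 0.14554, 0.13615, 0.14554 (working shown to 5 dp, full precision carried).
Each pᵢ ln pᵢ term: 0.1784×(-1.72371)=-0.30752, 0.19249×(-1.64772)=-0.31717, 0.20188×(-1.60009)=-0.32302, 0.14554×(-1.92730)=-0.28050, 0.13615×(-1.99400)=-0.27148, 0.14554×(-1.92730)=-0.28050.
Sum = -1.78019, so H' = 1.780.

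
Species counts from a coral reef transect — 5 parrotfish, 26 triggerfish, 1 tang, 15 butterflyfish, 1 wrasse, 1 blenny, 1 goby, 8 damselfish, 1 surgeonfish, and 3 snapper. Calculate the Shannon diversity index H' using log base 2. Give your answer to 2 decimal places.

Total N = 5+26+1+15+1+1+1+8+1+3 = 62, so the proportions are 0.0806, 0.4194, 0.0161, 0.2419, 0.0161, 0.0161, 0.0161, 0.129, 0.0161, 0.0484 (working shown to 4 dp, full precision carried).
Each pᵢ log₂ pᵢ term: 0.0806×(-3.6323)=-0.2929, 0.4194×(-1.2538)=-0.5258, 0.0161×(-5.9542)=-0.0960, 0.2419×(-2.0473)=-0.4953, 0.0161×(-5.9542)=-0.0960, 0.0161×(-5.9542)=-0.0960, 0.0161×(-5.9542)=-0.0960, 0.129×(-2.9542)=-0.3812, 0.0161×(-5.9542)=-0.0960, 0.0484×(-4.3692)=-0.2114.
Sum = -2.3868, so H' = 2.39.

2.39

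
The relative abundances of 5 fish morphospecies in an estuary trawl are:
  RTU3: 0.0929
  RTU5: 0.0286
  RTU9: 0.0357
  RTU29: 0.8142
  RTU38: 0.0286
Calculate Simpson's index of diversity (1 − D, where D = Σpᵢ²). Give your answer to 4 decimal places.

D = 0.0929² + 0.0286² + 0.0357² + 0.8142² + 0.0286² = 0.008630 + 0.000818 + 0.001274 + 0.662922 + 0.000818 = 0.674462 (working shown to 6 dp, full precision carried).
So 1 − D = 0.325538, i.e. 0.3255 to 4 decimal places.

0.3255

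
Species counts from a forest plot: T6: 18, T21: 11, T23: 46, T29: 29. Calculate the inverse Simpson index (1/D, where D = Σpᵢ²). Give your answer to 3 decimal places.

3.179

Total N = 18+11+46+29 = 104, so the proportions are 0.1730769, 0.1057692, 0.4423077, 0.2788462 (working shown to 7 dp, full precision carried).
D = 0.1730769² + 0.1057692² + 0.4423077² + 0.2788462² = 0.0299556 + 0.0111871 + 0.1956361 + 0.0777552 = 0.3145340.
So 1/D = 3.17931, i.e. 3.179 to 3 decimal places.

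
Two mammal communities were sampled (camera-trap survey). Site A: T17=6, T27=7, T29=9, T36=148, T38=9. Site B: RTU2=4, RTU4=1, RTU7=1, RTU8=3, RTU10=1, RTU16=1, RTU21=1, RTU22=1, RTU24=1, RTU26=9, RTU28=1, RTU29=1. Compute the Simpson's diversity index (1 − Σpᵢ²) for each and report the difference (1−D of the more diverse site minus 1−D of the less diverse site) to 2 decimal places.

0.51

Site A: N=179, proportions 0.0335, 0.0391, 0.0503, 0.8268, 0.0503, giving 1−D = 0.3087 (working shown to 4 dp, full precision carried).
Site B: N=25, proportions 0.16, 0.04, 0.04, 0.12, 0.04, 0.04, 0.04, 0.04, 0.04, 0.36, 0.04, 0.04, giving 1−D = 0.8160.
Difference = |0.3087 − 0.8160| = 0.5073, i.e. 0.51 to 2 decimal places.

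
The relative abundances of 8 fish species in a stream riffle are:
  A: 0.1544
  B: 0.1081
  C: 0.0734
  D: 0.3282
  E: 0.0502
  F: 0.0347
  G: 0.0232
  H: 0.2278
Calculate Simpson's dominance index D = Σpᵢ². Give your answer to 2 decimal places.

D = 0.1544² + 0.1081² + 0.0734² + 0.3282² + 0.0502² + 0.0347² + 0.0232² + 0.2278² = 0.0238 + 0.0117 + 0.0054 + 0.1077 + 0.0025 + 0.0012 + 0.0005 + 0.0519 = 0.2048 (working shown to 4 dp, full precision carried).
To 2 decimal places, D = 0.20.

0.20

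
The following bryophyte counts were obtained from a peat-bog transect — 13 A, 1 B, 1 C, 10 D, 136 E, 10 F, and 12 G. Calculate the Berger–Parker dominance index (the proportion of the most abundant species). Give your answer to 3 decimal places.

0.743

Total N = 13+1+1+10+136+10+12 = 183, so the proportions are 0.07104, 0.00546, 0.00546, 0.05464, 0.74317, 0.05464, 0.06557 (working shown to 5 dp, full precision carried).
The largest proportion is 0.74317, i.e. d = 0.743 to 3 decimal places.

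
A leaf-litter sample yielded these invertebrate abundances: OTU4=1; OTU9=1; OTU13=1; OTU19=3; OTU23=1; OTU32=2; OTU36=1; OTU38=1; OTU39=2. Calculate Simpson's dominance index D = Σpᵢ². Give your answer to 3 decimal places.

Total N = 1+1+1+3+1+2+1+1+2 = 13, so the proportions are 0.07692, 0.07692, 0.07692, 0.23077, 0.07692, 0.15385, 0.07692, 0.07692, 0.15385 (working shown to 5 dp, full precision carried).
D = 0.07692² + 0.07692² + 0.07692² + 0.23077² + 0.07692² + 0.15385² + 0.07692² + 0.07692² + 0.15385² = 0.00592 + 0.00592 + 0.00592 + 0.05325 + 0.00592 + 0.02367 + 0.00592 + 0.00592 + 0.02367 = 0.13609.
To 3 decimal places, D = 0.136.

0.136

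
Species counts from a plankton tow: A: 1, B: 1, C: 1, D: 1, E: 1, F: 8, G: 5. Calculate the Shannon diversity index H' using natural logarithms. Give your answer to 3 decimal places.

Total N = 1+1+1+1+1+8+5 = 18, so the proportions are 0.05556, 0.05556, 0.05556, 0.05556, 0.05556, 0.44444, 0.27778 (working shown to 5 dp, full precision carried).
Each pᵢ ln pᵢ term: 0.05556×(-2.89037)=-0.16058, 0.05556×(-2.89037)=-0.16058, 0.05556×(-2.89037)=-0.16058, 0.05556×(-2.89037)=-0.16058, 0.05556×(-2.89037)=-0.16058, 0.44444×(-0.81093)=-0.36041, 0.27778×(-1.28093)=-0.35581.
Sum = -1.51911, so H' = 1.519.

1.519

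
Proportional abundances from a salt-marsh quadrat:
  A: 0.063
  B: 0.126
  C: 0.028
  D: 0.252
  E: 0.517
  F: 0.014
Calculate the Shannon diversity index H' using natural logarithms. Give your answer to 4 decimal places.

Each pᵢ ln pᵢ term (working shown to 6 dp, full precision carried): 0.063×(-2.764621)=-0.174171, 0.126×(-2.071473)=-0.261006, 0.028×(-3.575551)=-0.100115, 0.252×(-1.378326)=-0.347338, 0.517×(-0.659712)=-0.341071, 0.014×(-4.268698)=-0.059762.
Sum = -1.283463, so H' = 1.2835.

1.2835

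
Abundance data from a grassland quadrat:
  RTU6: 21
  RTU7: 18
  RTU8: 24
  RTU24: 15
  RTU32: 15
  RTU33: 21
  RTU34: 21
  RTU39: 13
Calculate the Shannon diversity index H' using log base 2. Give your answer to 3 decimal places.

Total N = 21+18+24+15+15+21+21+13 = 148, so the proportions are 0.14189, 0.12162, 0.16216, 0.10135, 0.10135, 0.14189, 0.14189, 0.08784 (working shown to 5 dp, full precision carried).
Each pᵢ log₂ pᵢ term: 0.14189×(-2.81714)=-0.39973, 0.12162×(-3.03953)=-0.36967, 0.16216×(-2.62449)=-0.42559, 0.10135×(-3.30256)=-0.33472, 0.10135×(-3.30256)=-0.33472, 0.14189×(-2.81714)=-0.39973, 0.14189×(-2.81714)=-0.39973, 0.08784×(-3.50901)=-0.30822.
Sum = -2.97211, so H' = 2.972.

2.972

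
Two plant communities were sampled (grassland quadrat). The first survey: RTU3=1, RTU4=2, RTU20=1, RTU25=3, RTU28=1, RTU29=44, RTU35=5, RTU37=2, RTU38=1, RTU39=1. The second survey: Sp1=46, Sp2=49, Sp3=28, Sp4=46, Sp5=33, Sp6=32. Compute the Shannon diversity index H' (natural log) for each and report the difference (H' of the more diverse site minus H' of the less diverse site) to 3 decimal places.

0.619

The first survey: N=61, proportions 0.01639, 0.03279, 0.01639, 0.04918, 0.01639, 0.72131, 0.08197, 0.03279, 0.01639, 0.01639, giving H' = 1.14989 (working shown to 5 dp, full precision carried).
The second survey: N=234, proportions 0.19658, 0.2094, 0.11966, 0.19658, 0.14103, 0.13675, giving H' = 1.76932.
Difference = |1.14989 − 1.76932| = 0.61943, i.e. 0.619 to 3 decimal places.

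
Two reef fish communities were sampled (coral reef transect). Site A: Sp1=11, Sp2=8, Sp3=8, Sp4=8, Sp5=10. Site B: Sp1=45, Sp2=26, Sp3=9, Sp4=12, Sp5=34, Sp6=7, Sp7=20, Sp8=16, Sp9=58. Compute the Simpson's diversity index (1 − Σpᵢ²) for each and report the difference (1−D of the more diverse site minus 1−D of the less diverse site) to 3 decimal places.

Site A: N=45, proportions 0.24444, 0.17778, 0.17778, 0.17778, 0.22222, giving 1−D = 0.79605 (working shown to 5 dp, full precision carried).
Site B: N=227, proportions 0.19824, 0.11454, 0.03965, 0.05286, 0.14978, 0.03084, 0.08811, 0.07048, 0.25551, giving 1−D = 0.84182.
Difference = |0.79605 − 0.84182| = 0.04577, i.e. 0.046 to 3 decimal places.

0.046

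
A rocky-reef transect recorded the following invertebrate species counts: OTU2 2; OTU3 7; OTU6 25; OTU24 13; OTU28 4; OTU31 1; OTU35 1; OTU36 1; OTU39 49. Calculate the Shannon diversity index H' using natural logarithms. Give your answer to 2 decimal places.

1.48

Total N = 2+7+25+13+4+1+1+1+49 = 103, so the proportions are 0.0194, 0.068, 0.2427, 0.1262, 0.0388, 0.0097, 0.0097, 0.0097, 0.4757 (working shown to 4 dp, full precision carried).
Each pᵢ ln pᵢ term: 0.0194×(-3.9416)=-0.0765, 0.068×(-2.6888)=-0.1827, 0.2427×(-1.4159)=-0.3437, 0.1262×(-2.0698)=-0.2612, 0.0388×(-3.2484)=-0.1262, 0.0097×(-4.6347)=-0.0450, 0.0097×(-4.6347)=-0.0450, 0.0097×(-4.6347)=-0.0450, 0.4757×(-0.7429)=-0.3534.
Sum = -1.4787, so H' = 1.48.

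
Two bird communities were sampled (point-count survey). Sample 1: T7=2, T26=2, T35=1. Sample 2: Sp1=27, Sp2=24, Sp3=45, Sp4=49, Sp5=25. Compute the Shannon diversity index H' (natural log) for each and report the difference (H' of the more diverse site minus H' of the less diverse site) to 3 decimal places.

0.506

Sample 1: N=5, proportions 0.4, 0.4, 0.2, giving H' = 1.05492 (working shown to 5 dp, full precision carried).
Sample 2: N=170, proportions 0.15882, 0.14118, 0.26471, 0.28824, 0.14706, giving H' = 1.56091.
Difference = |1.05492 − 1.56091| = 0.50599, i.e. 0.506 to 3 decimal places.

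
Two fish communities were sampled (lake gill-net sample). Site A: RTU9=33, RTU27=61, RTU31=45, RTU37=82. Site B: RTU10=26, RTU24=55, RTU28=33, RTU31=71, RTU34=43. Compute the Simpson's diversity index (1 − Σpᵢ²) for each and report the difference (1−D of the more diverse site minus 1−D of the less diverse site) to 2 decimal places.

0.05

Site A: N=221, proportions 0.1493, 0.276, 0.2036, 0.371, giving 1−D = 0.7224 (working shown to 4 dp, full precision carried).
Site B: N=228, proportions 0.114, 0.2412, 0.1447, 0.3114, 0.1886, giving 1−D = 0.7753.
Difference = |0.7224 − 0.7753| = 0.0529, i.e. 0.05 to 2 decimal places.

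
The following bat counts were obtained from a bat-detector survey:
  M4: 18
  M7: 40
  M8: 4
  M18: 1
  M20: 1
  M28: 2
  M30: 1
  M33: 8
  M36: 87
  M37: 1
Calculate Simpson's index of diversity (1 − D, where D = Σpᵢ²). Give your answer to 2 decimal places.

Total N = 18+40+4+1+1+2+1+8+87+1 = 163, so the proportions are 0.1104, 0.2454, 0.0245, 0.0061, 0.0061, 0.0123, 0.0061, 0.0491, 0.5337, 0.0061 (working shown to 4 dp, full precision carried).
D = 0.1104² + 0.2454² + 0.0245² + 0.0061² + 0.0061² + 0.0123² + 0.0061² + 0.0491² + 0.5337² + 0.0061² = 0.0122 + 0.0602 + 0.0006 + 0.0000 + 0.0000 + 0.0002 + 0.0000 + 0.0024 + 0.2849 + 0.0000 = 0.3606.
So 1 − D = 0.6394, i.e. 0.64 to 2 decimal places.

0.64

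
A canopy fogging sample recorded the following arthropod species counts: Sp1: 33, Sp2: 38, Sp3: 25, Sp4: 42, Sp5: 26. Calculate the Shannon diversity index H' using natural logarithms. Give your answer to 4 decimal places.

Total N = 33+38+25+42+26 = 164, so the proportions are 0.20122, 0.231707, 0.152439, 0.256098, 0.158537 (working shown to 6 dp, full precision carried).
Each pᵢ ln pᵢ term: 0.20122×(-1.603359)=-0.322627, 0.231707×(-1.462280)=-0.338821, 0.152439×(-1.880991)=-0.286736, 0.256098×(-1.362197)=-0.348855, 0.158537×(-1.841770)=-0.291988.
Sum = -1.589028, so H' = 1.5890.

1.5890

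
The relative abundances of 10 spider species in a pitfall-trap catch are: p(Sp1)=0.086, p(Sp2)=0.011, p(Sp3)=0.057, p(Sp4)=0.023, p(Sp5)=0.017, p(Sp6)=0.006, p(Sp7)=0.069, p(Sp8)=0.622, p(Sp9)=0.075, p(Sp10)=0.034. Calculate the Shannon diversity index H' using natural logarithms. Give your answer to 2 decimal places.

1.40

Each pᵢ ln pᵢ term (working shown to 4 dp, full precision carried): 0.086×(-2.4534)=-0.2110, 0.011×(-4.5099)=-0.0496, 0.057×(-2.8647)=-0.1633, 0.023×(-3.7723)=-0.0868, 0.017×(-4.0745)=-0.0693, 0.006×(-5.1160)=-0.0307, 0.069×(-2.6736)=-0.1845, 0.622×(-0.4748)=-0.2953, 0.075×(-2.5903)=-0.1943, 0.034×(-3.3814)=-0.1150.
Sum = -1.3997, so H' = 1.40.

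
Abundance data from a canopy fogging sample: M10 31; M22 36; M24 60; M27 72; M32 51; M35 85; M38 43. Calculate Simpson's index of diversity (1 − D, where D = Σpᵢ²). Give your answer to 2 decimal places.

0.84

Total N = 31+36+60+72+51+85+43 = 378, so the proportions are 0.082, 0.0952, 0.1587, 0.1905, 0.1349, 0.2249, 0.1138 (working shown to 4 dp, full precision carried).
D = 0.082² + 0.0952² + 0.1587² + 0.1905² + 0.1349² + 0.2249² + 0.1138² = 0.0067 + 0.0091 + 0.0252 + 0.0363 + 0.0182 + 0.0506 + 0.0129 = 0.1590.
So 1 − D = 0.8410, i.e. 0.84 to 2 decimal places.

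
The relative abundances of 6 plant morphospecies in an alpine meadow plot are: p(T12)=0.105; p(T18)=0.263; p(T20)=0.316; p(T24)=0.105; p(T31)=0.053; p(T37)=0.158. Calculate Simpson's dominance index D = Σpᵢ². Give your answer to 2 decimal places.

D = 0.105² + 0.263² + 0.316² + 0.105² + 0.053² + 0.158² = 0.0110 + 0.0692 + 0.0999 + 0.0110 + 0.0028 + 0.0250 = 0.2188 (working shown to 4 dp, full precision carried).
To 2 decimal places, D = 0.22.

0.22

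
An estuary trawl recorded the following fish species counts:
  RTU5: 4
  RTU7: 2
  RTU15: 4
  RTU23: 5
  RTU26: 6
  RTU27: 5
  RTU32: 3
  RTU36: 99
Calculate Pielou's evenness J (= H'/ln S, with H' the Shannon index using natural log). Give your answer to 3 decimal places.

Total N = 4+2+4+5+6+5+3+99 = 128, so the proportions are 0.03125, 0.01562, 0.03125, 0.03906, 0.04688, 0.03906, 0.02344, 0.77344 (working shown to 5 dp, full precision carried).
H' = −Σ pᵢ ln pᵢ = −((-0.10830) + (-0.06498) + (-0.10830) + (-0.12666) + (-0.14345) + (-0.12666) + (-0.08797) + (-0.19870)) = 0.96504.
With S = 8 species, ln S = 2.07944, so J = 0.96504/2.07944 = 0.46409, i.e. 0.464 to 3 decimal places.

0.464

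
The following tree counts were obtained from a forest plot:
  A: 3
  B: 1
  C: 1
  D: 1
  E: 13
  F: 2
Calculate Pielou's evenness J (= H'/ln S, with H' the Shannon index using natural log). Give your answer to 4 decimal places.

0.6886

Total N = 3+1+1+1+13+2 = 21, so the proportions are 0.142857, 0.047619, 0.047619, 0.047619, 0.619048, 0.095238 (working shown to 6 dp, full precision carried).
H' = −Σ pᵢ ln pᵢ = −((-0.277987) + (-0.144977) + (-0.144977) + (-0.144977) + (-0.296879) + (-0.223941)) = 1.233738.
With S = 6 species, ln S = 1.791759, so J = 1.233738/1.791759 = 0.688562, i.e. 0.6886 to 4 decimal places.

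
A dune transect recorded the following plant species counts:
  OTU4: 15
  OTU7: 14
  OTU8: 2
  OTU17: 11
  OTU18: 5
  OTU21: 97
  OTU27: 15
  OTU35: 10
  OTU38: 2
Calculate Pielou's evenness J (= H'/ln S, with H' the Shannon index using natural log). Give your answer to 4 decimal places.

0.6842

Total N = 15+14+2+11+5+97+15+10+2 = 171, so the proportions are 0.087719, 0.081871, 0.011696, 0.064327, 0.02924, 0.567251, 0.087719, 0.05848, 0.011696 (working shown to 6 dp, full precision carried).
H' = −Σ pᵢ ln pᵢ = −((-0.213475) + (-0.204892) + (-0.052029) + (-0.176500) + (-0.103281) + (-0.321605) + (-0.213475) + (-0.166028) + (-0.052029)) = 1.503314.
With S = 9 species, ln S = 2.197225, so J = 1.503314/2.197225 = 0.684188, i.e. 0.6842 to 4 decimal places.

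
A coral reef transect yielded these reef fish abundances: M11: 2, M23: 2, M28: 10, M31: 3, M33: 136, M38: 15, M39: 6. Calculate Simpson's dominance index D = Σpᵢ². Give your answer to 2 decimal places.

0.62

Total N = 2+2+10+3+136+15+6 = 174, so the proportions are 0.0115, 0.0115, 0.0575, 0.0172, 0.7816, 0.0862, 0.0345 (working shown to 4 dp, full precision carried).
D = 0.0115² + 0.0115² + 0.0575² + 0.0172² + 0.7816² + 0.0862² + 0.0345² = 0.0001 + 0.0001 + 0.0033 + 0.0003 + 0.6109 + 0.0074 + 0.0012 = 0.6234.
To 2 decimal places, D = 0.62.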